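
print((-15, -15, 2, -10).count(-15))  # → 2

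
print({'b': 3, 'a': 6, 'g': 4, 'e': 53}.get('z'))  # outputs None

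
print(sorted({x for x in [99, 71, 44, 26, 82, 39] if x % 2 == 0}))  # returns [26, 44, 82]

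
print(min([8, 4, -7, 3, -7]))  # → -7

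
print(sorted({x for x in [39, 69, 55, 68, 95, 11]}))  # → [11, 39, 55, 68, 69, 95]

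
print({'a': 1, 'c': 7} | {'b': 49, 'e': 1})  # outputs {'a': 1, 'c': 7, 'b': 49, 'e': 1}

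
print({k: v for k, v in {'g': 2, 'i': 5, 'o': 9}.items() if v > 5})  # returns {'o': 9}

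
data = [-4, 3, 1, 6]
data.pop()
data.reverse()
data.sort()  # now [-4, 1, 3]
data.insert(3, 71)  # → [-4, 1, 3, 71]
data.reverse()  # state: [71, 3, 1, -4]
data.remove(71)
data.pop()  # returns -4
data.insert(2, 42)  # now [3, 1, 42]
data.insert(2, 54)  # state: [3, 1, 54, 42]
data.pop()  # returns 42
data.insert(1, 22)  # [3, 22, 1, 54]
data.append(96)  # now [3, 22, 1, 54, 96]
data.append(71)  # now [3, 22, 1, 54, 96, 71]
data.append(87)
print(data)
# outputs [3, 22, 1, 54, 96, 71, 87]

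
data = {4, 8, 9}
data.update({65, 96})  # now {4, 8, 9, 65, 96}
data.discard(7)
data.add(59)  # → {4, 8, 9, 59, 65, 96}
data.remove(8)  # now {4, 9, 59, 65, 96}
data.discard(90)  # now {4, 9, 59, 65, 96}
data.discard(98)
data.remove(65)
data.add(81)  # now {4, 9, 59, 81, 96}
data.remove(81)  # {4, 9, 59, 96}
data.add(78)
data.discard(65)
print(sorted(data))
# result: [4, 9, 59, 78, 96]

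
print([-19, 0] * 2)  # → [-19, 0, -19, 0]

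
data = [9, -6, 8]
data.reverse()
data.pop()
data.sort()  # [-6, 8]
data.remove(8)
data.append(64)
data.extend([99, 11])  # [-6, 64, 99, 11]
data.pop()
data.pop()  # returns 99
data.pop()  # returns 64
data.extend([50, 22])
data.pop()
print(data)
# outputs [-6, 50]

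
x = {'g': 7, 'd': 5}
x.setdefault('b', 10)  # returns 10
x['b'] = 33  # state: {'g': 7, 'd': 5, 'b': 33}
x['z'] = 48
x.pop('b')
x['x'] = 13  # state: {'g': 7, 'd': 5, 'z': 48, 'x': 13}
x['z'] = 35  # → {'g': 7, 'd': 5, 'z': 35, 'x': 13}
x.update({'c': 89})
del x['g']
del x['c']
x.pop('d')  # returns 5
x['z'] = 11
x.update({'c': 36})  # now {'z': 11, 'x': 13, 'c': 36}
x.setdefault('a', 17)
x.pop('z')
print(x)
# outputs {'x': 13, 'c': 36, 'a': 17}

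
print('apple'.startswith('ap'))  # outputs True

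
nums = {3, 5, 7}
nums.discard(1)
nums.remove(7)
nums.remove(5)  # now {3}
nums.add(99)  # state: {3, 99}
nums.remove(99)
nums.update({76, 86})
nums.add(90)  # {3, 76, 86, 90}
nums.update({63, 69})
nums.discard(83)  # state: {3, 63, 69, 76, 86, 90}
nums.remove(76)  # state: {3, 63, 69, 86, 90}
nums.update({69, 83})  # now {3, 63, 69, 83, 86, 90}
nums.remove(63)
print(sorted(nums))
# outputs [3, 69, 83, 86, 90]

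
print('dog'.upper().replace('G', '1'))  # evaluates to DO1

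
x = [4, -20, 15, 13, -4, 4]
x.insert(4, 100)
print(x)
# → [4, -20, 15, 13, 100, -4, 4]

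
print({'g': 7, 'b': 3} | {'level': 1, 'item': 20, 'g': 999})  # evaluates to {'g': 999, 'b': 3, 'level': 1, 'item': 20}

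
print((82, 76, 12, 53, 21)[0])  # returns 82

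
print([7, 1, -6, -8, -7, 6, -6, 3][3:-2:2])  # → [-8, 6]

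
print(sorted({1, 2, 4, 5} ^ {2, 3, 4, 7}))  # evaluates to [1, 3, 5, 7]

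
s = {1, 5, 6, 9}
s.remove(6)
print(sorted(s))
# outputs [1, 5, 9]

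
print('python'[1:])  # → ython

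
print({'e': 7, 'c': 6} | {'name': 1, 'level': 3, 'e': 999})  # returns {'e': 999, 'c': 6, 'name': 1, 'level': 3}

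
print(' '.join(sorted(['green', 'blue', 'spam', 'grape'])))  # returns blue grape green spam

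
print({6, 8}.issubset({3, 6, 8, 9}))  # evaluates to True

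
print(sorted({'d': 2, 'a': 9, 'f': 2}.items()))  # [('a', 9), ('d', 2), ('f', 2)]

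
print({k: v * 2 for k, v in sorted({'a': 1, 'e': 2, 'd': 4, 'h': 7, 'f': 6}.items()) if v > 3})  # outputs {'d': 8, 'f': 12, 'h': 14}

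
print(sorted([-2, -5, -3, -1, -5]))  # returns [-5, -5, -3, -2, -1]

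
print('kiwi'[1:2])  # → i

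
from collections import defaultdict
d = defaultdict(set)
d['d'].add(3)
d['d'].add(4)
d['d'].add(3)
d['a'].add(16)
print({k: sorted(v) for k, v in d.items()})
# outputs {'d': [3, 4], 'a': [16]}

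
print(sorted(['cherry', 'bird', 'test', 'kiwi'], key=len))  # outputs ['bird', 'test', 'kiwi', 'cherry']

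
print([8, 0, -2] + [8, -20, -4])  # [8, 0, -2, 8, -20, -4]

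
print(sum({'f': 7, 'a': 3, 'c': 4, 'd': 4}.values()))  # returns 18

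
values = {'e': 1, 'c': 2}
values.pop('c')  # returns 2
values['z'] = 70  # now {'e': 1, 'z': 70}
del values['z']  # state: {'e': 1}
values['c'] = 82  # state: {'e': 1, 'c': 82}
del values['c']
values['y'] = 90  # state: {'e': 1, 'y': 90}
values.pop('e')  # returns 1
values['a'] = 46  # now {'y': 90, 'a': 46}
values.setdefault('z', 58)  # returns 58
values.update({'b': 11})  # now {'y': 90, 'a': 46, 'z': 58, 'b': 11}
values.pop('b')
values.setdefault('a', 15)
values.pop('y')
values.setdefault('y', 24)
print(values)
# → {'a': 46, 'z': 58, 'y': 24}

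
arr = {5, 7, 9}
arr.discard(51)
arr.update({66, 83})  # {5, 7, 9, 66, 83}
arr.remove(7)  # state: {5, 9, 66, 83}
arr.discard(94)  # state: {5, 9, 66, 83}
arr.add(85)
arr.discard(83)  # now {5, 9, 66, 85}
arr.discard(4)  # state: {5, 9, 66, 85}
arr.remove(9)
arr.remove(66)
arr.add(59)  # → {5, 59, 85}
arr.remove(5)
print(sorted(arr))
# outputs [59, 85]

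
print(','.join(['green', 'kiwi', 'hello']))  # green,kiwi,hello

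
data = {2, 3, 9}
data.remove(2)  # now {3, 9}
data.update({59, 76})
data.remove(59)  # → {3, 9, 76}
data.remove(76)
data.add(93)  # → {3, 9, 93}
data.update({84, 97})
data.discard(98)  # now {3, 9, 84, 93, 97}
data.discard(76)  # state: {3, 9, 84, 93, 97}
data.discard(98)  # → {3, 9, 84, 93, 97}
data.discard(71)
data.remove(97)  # {3, 9, 84, 93}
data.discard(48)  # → {3, 9, 84, 93}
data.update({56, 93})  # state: {3, 9, 56, 84, 93}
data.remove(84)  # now {3, 9, 56, 93}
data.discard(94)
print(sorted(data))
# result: [3, 9, 56, 93]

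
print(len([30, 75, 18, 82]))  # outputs 4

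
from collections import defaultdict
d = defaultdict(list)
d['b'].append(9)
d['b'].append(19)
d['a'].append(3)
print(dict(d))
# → {'b': [9, 19], 'a': [3]}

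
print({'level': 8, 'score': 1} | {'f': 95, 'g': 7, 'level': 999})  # {'level': 999, 'score': 1, 'f': 95, 'g': 7}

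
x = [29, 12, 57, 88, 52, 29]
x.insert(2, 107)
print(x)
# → [29, 12, 107, 57, 88, 52, 29]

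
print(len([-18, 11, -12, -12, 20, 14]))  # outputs 6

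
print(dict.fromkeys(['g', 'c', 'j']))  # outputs {'g': None, 'c': None, 'j': None}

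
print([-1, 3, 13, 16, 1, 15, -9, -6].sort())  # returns None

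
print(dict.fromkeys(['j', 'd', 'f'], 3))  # {'j': 3, 'd': 3, 'f': 3}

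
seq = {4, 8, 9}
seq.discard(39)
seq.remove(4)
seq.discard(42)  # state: {8, 9}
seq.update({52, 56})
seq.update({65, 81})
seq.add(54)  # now {8, 9, 52, 54, 56, 65, 81}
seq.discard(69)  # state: {8, 9, 52, 54, 56, 65, 81}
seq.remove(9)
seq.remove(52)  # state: {8, 54, 56, 65, 81}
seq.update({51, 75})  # {8, 51, 54, 56, 65, 75, 81}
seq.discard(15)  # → {8, 51, 54, 56, 65, 75, 81}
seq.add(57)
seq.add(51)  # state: {8, 51, 54, 56, 57, 65, 75, 81}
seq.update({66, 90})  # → {8, 51, 54, 56, 57, 65, 66, 75, 81, 90}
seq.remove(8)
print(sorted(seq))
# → [51, 54, 56, 57, 65, 66, 75, 81, 90]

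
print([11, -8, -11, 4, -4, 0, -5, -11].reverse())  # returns None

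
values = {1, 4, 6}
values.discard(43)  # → {1, 4, 6}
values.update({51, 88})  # {1, 4, 6, 51, 88}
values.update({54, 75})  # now {1, 4, 6, 51, 54, 75, 88}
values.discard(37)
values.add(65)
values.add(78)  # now {1, 4, 6, 51, 54, 65, 75, 78, 88}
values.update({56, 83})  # {1, 4, 6, 51, 54, 56, 65, 75, 78, 83, 88}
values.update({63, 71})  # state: {1, 4, 6, 51, 54, 56, 63, 65, 71, 75, 78, 83, 88}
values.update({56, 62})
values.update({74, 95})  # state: {1, 4, 6, 51, 54, 56, 62, 63, 65, 71, 74, 75, 78, 83, 88, 95}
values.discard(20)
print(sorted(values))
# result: [1, 4, 6, 51, 54, 56, 62, 63, 65, 71, 74, 75, 78, 83, 88, 95]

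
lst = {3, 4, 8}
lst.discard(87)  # {3, 4, 8}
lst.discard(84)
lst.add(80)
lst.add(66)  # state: {3, 4, 8, 66, 80}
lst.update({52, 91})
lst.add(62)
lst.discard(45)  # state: {3, 4, 8, 52, 62, 66, 80, 91}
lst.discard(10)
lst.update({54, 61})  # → {3, 4, 8, 52, 54, 61, 62, 66, 80, 91}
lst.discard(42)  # {3, 4, 8, 52, 54, 61, 62, 66, 80, 91}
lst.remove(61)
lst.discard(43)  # {3, 4, 8, 52, 54, 62, 66, 80, 91}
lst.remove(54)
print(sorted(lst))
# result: [3, 4, 8, 52, 62, 66, 80, 91]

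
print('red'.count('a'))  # 0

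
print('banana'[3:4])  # a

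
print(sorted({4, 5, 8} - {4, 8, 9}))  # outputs [5]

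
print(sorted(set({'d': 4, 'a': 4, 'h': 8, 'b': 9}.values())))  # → [4, 8, 9]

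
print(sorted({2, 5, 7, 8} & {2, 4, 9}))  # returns [2]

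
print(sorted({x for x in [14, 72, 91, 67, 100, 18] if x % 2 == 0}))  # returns [14, 18, 72, 100]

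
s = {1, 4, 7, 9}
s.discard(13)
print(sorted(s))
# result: [1, 4, 7, 9]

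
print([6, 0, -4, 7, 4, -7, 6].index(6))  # 0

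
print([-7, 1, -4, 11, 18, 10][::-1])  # [10, 18, 11, -4, 1, -7]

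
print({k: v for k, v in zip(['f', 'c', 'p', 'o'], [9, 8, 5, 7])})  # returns {'f': 9, 'c': 8, 'p': 5, 'o': 7}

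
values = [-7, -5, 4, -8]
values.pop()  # -8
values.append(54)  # [-7, -5, 4, 54]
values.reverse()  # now [54, 4, -5, -7]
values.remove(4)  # [54, -5, -7]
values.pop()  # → -7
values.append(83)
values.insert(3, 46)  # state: [54, -5, 83, 46]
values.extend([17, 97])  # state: [54, -5, 83, 46, 17, 97]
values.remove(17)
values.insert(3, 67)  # [54, -5, 83, 67, 46, 97]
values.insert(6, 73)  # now [54, -5, 83, 67, 46, 97, 73]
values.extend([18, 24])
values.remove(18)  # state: [54, -5, 83, 67, 46, 97, 73, 24]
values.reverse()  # [24, 73, 97, 46, 67, 83, -5, 54]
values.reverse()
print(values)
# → [54, -5, 83, 67, 46, 97, 73, 24]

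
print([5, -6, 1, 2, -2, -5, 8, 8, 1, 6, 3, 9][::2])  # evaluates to [5, 1, -2, 8, 1, 3]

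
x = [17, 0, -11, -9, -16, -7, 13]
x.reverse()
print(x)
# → [13, -7, -16, -9, -11, 0, 17]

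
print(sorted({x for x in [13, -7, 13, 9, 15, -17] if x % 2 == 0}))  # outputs []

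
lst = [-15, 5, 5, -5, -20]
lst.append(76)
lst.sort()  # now [-20, -15, -5, 5, 5, 76]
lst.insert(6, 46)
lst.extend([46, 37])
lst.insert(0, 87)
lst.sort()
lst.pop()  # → 87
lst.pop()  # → 76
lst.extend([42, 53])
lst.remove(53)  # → [-20, -15, -5, 5, 5, 37, 46, 46, 42]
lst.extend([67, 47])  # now [-20, -15, -5, 5, 5, 37, 46, 46, 42, 67, 47]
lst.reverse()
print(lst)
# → [47, 67, 42, 46, 46, 37, 5, 5, -5, -15, -20]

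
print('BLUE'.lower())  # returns blue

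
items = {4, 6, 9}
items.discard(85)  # {4, 6, 9}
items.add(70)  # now {4, 6, 9, 70}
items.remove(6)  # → {4, 9, 70}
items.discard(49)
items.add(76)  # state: {4, 9, 70, 76}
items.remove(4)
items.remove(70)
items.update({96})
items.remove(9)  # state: {76, 96}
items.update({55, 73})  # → {55, 73, 76, 96}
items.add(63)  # {55, 63, 73, 76, 96}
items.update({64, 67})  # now {55, 63, 64, 67, 73, 76, 96}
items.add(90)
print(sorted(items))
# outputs [55, 63, 64, 67, 73, 76, 90, 96]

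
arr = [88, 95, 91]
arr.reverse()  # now [91, 95, 88]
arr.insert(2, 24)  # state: [91, 95, 24, 88]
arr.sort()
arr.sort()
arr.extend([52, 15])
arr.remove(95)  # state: [24, 88, 91, 52, 15]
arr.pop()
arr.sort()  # [24, 52, 88, 91]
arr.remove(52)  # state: [24, 88, 91]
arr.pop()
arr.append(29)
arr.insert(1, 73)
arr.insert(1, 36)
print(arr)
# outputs [24, 36, 73, 88, 29]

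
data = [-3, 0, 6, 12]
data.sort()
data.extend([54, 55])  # [-3, 0, 6, 12, 54, 55]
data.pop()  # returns 55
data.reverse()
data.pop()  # -3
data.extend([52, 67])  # [54, 12, 6, 0, 52, 67]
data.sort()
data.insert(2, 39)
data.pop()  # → 67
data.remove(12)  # [0, 6, 39, 52, 54]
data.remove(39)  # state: [0, 6, 52, 54]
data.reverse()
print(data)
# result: [54, 52, 6, 0]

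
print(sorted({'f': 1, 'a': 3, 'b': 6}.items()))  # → [('a', 3), ('b', 6), ('f', 1)]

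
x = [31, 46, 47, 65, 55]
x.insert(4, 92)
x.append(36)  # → [31, 46, 47, 65, 92, 55, 36]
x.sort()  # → [31, 36, 46, 47, 55, 65, 92]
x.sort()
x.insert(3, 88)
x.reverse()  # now [92, 65, 55, 47, 88, 46, 36, 31]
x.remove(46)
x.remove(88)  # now [92, 65, 55, 47, 36, 31]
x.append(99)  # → [92, 65, 55, 47, 36, 31, 99]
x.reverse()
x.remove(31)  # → [99, 36, 47, 55, 65, 92]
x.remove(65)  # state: [99, 36, 47, 55, 92]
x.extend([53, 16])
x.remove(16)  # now [99, 36, 47, 55, 92, 53]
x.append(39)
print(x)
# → [99, 36, 47, 55, 92, 53, 39]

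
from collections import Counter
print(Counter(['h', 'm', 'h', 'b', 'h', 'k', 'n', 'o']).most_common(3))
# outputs [('h', 3), ('m', 1), ('b', 1)]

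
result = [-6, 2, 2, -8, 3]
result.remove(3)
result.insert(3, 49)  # [-6, 2, 2, 49, -8]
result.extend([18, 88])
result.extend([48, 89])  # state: [-6, 2, 2, 49, -8, 18, 88, 48, 89]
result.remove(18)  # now [-6, 2, 2, 49, -8, 88, 48, 89]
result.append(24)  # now [-6, 2, 2, 49, -8, 88, 48, 89, 24]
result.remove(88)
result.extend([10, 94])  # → [-6, 2, 2, 49, -8, 48, 89, 24, 10, 94]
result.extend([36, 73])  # [-6, 2, 2, 49, -8, 48, 89, 24, 10, 94, 36, 73]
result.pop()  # 73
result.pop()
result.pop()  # 94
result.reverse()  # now [10, 24, 89, 48, -8, 49, 2, 2, -6]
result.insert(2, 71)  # [10, 24, 71, 89, 48, -8, 49, 2, 2, -6]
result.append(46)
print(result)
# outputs [10, 24, 71, 89, 48, -8, 49, 2, 2, -6, 46]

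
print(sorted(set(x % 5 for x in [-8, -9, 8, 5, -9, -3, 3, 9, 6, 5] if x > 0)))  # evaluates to [0, 1, 3, 4]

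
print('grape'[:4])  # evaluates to grap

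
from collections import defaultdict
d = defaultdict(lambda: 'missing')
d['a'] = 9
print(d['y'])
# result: missing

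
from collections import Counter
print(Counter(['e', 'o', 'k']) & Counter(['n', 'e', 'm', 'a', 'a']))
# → Counter({'e': 1})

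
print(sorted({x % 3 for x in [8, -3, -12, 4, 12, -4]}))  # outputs [0, 1, 2]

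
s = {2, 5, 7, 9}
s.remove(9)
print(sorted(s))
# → [2, 5, 7]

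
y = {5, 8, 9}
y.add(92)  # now {5, 8, 9, 92}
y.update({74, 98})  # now {5, 8, 9, 74, 92, 98}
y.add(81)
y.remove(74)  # {5, 8, 9, 81, 92, 98}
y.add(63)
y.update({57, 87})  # {5, 8, 9, 57, 63, 81, 87, 92, 98}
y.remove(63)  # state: {5, 8, 9, 57, 81, 87, 92, 98}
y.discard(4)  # {5, 8, 9, 57, 81, 87, 92, 98}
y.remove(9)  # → {5, 8, 57, 81, 87, 92, 98}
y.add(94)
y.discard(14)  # {5, 8, 57, 81, 87, 92, 94, 98}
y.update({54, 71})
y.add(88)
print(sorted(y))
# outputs [5, 8, 54, 57, 71, 81, 87, 88, 92, 94, 98]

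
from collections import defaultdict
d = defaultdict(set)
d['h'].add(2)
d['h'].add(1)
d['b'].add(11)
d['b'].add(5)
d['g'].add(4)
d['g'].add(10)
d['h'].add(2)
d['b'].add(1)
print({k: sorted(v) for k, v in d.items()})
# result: {'h': [1, 2], 'b': [1, 5, 11], 'g': [4, 10]}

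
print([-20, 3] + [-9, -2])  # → [-20, 3, -9, -2]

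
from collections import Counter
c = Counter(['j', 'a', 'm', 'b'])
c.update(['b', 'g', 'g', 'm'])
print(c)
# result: Counter({'m': 2, 'b': 2, 'g': 2, 'j': 1, 'a': 1})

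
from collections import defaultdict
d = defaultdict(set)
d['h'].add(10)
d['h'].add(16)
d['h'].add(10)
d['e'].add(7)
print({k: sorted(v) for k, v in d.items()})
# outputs {'h': [10, 16], 'e': [7]}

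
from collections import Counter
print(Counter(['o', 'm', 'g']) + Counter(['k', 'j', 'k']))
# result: Counter({'k': 2, 'o': 1, 'm': 1, 'g': 1, 'j': 1})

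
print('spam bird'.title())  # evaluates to Spam Bird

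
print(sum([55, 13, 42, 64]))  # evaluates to 174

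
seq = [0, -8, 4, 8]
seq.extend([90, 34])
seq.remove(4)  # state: [0, -8, 8, 90, 34]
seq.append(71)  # [0, -8, 8, 90, 34, 71]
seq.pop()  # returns 71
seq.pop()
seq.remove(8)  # [0, -8, 90]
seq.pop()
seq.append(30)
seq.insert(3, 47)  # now [0, -8, 30, 47]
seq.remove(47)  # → [0, -8, 30]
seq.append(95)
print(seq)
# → [0, -8, 30, 95]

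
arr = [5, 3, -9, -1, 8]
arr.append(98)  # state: [5, 3, -9, -1, 8, 98]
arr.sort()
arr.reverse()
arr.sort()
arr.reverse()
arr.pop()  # -9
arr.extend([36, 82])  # [98, 8, 5, 3, -1, 36, 82]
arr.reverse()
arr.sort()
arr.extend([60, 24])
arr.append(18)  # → [-1, 3, 5, 8, 36, 82, 98, 60, 24, 18]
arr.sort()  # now [-1, 3, 5, 8, 18, 24, 36, 60, 82, 98]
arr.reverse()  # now [98, 82, 60, 36, 24, 18, 8, 5, 3, -1]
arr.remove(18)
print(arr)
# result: [98, 82, 60, 36, 24, 8, 5, 3, -1]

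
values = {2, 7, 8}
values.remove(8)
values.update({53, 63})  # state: {2, 7, 53, 63}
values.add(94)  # {2, 7, 53, 63, 94}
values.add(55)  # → {2, 7, 53, 55, 63, 94}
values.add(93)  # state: {2, 7, 53, 55, 63, 93, 94}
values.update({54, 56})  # {2, 7, 53, 54, 55, 56, 63, 93, 94}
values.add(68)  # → {2, 7, 53, 54, 55, 56, 63, 68, 93, 94}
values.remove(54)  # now {2, 7, 53, 55, 56, 63, 68, 93, 94}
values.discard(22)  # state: {2, 7, 53, 55, 56, 63, 68, 93, 94}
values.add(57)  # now {2, 7, 53, 55, 56, 57, 63, 68, 93, 94}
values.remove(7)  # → {2, 53, 55, 56, 57, 63, 68, 93, 94}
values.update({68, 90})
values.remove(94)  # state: {2, 53, 55, 56, 57, 63, 68, 90, 93}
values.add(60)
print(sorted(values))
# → [2, 53, 55, 56, 57, 60, 63, 68, 90, 93]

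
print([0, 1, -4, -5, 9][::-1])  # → [9, -5, -4, 1, 0]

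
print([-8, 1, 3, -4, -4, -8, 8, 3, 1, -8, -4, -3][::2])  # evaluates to [-8, 3, -4, 8, 1, -4]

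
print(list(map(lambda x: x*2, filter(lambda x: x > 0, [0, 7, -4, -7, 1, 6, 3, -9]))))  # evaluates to [14, 2, 12, 6]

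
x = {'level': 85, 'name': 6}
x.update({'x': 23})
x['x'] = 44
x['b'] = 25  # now {'level': 85, 'name': 6, 'x': 44, 'b': 25}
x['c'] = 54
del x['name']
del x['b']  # {'level': 85, 'x': 44, 'c': 54}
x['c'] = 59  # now {'level': 85, 'x': 44, 'c': 59}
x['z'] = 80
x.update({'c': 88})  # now {'level': 85, 'x': 44, 'c': 88, 'z': 80}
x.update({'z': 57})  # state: {'level': 85, 'x': 44, 'c': 88, 'z': 57}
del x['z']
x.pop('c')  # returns 88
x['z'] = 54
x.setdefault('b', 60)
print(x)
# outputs {'level': 85, 'x': 44, 'z': 54, 'b': 60}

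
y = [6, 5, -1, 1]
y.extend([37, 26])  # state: [6, 5, -1, 1, 37, 26]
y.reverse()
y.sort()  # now [-1, 1, 5, 6, 26, 37]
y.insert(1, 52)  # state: [-1, 52, 1, 5, 6, 26, 37]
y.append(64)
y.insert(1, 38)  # [-1, 38, 52, 1, 5, 6, 26, 37, 64]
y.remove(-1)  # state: [38, 52, 1, 5, 6, 26, 37, 64]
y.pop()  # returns 64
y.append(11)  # [38, 52, 1, 5, 6, 26, 37, 11]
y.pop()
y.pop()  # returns 37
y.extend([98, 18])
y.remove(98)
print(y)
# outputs [38, 52, 1, 5, 6, 26, 18]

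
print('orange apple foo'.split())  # ['orange', 'apple', 'foo']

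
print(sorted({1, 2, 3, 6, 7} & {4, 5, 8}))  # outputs []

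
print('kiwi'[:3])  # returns kiw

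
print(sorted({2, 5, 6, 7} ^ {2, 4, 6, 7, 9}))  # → [4, 5, 9]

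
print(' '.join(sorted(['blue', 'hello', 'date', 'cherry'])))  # blue cherry date hello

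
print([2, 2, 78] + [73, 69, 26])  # [2, 2, 78, 73, 69, 26]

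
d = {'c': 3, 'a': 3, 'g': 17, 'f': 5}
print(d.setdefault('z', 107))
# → 107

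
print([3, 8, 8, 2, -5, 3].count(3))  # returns 2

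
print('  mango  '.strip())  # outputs mango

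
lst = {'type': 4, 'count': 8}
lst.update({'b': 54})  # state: {'type': 4, 'count': 8, 'b': 54}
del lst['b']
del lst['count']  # {'type': 4}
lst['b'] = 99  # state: {'type': 4, 'b': 99}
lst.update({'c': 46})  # {'type': 4, 'b': 99, 'c': 46}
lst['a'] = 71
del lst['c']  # {'type': 4, 'b': 99, 'a': 71}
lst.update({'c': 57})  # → {'type': 4, 'b': 99, 'a': 71, 'c': 57}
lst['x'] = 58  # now {'type': 4, 'b': 99, 'a': 71, 'c': 57, 'x': 58}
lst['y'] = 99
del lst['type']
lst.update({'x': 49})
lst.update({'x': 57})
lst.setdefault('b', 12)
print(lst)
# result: {'b': 99, 'a': 71, 'c': 57, 'x': 57, 'y': 99}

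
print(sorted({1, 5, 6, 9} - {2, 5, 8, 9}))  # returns [1, 6]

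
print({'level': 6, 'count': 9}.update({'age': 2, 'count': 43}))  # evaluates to None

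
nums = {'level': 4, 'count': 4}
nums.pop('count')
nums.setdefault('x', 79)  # 79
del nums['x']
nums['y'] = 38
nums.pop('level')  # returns 4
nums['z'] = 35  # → {'y': 38, 'z': 35}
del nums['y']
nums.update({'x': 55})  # {'z': 35, 'x': 55}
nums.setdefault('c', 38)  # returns 38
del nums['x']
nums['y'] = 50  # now {'z': 35, 'c': 38, 'y': 50}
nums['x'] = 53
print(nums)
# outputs {'z': 35, 'c': 38, 'y': 50, 'x': 53}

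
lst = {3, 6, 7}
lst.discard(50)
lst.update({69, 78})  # {3, 6, 7, 69, 78}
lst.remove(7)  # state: {3, 6, 69, 78}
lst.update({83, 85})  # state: {3, 6, 69, 78, 83, 85}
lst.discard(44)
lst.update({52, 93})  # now {3, 6, 52, 69, 78, 83, 85, 93}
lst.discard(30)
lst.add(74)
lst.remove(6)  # {3, 52, 69, 74, 78, 83, 85, 93}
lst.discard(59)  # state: {3, 52, 69, 74, 78, 83, 85, 93}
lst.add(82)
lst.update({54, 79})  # {3, 52, 54, 69, 74, 78, 79, 82, 83, 85, 93}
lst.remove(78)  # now {3, 52, 54, 69, 74, 79, 82, 83, 85, 93}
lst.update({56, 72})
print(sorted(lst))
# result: [3, 52, 54, 56, 69, 72, 74, 79, 82, 83, 85, 93]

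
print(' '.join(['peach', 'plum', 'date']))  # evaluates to peach plum date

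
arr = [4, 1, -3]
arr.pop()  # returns -3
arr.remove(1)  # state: [4]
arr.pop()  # 4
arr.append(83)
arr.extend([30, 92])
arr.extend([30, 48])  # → [83, 30, 92, 30, 48]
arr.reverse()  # [48, 30, 92, 30, 83]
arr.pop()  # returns 83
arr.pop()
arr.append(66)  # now [48, 30, 92, 66]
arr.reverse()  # [66, 92, 30, 48]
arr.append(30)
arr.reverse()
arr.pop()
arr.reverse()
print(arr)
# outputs [92, 30, 48, 30]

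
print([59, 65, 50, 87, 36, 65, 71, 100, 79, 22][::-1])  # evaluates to [22, 79, 100, 71, 65, 36, 87, 50, 65, 59]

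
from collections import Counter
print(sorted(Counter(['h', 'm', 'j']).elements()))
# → ['h', 'j', 'm']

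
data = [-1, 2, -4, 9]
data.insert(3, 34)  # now [-1, 2, -4, 34, 9]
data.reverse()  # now [9, 34, -4, 2, -1]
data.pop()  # -1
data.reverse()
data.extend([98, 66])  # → [2, -4, 34, 9, 98, 66]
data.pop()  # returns 66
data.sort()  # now [-4, 2, 9, 34, 98]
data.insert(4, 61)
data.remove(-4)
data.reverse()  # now [98, 61, 34, 9, 2]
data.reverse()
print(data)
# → [2, 9, 34, 61, 98]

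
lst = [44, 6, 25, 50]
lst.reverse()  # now [50, 25, 6, 44]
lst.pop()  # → 44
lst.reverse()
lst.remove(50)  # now [6, 25]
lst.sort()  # [6, 25]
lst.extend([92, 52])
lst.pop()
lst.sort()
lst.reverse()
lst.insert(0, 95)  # [95, 92, 25, 6]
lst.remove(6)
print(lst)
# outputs [95, 92, 25]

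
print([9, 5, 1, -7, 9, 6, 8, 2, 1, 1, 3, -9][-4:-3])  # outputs [1]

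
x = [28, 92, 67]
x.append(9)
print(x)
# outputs [28, 92, 67, 9]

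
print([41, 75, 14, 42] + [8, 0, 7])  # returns [41, 75, 14, 42, 8, 0, 7]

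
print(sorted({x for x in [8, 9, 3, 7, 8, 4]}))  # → [3, 4, 7, 8, 9]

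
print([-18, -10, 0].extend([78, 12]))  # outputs None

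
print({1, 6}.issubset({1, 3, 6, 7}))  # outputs True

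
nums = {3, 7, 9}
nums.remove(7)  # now {3, 9}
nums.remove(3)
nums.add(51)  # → {9, 51}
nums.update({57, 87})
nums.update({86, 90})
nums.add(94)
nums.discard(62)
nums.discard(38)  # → {9, 51, 57, 86, 87, 90, 94}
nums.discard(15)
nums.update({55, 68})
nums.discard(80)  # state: {9, 51, 55, 57, 68, 86, 87, 90, 94}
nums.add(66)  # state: {9, 51, 55, 57, 66, 68, 86, 87, 90, 94}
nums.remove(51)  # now {9, 55, 57, 66, 68, 86, 87, 90, 94}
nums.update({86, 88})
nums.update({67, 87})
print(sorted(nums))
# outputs [9, 55, 57, 66, 67, 68, 86, 87, 88, 90, 94]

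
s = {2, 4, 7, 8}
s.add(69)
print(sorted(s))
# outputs [2, 4, 7, 8, 69]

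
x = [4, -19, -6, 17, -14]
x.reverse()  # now [-14, 17, -6, -19, 4]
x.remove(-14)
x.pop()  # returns 4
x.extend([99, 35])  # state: [17, -6, -19, 99, 35]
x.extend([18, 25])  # [17, -6, -19, 99, 35, 18, 25]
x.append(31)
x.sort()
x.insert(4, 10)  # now [-19, -6, 17, 18, 10, 25, 31, 35, 99]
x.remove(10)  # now [-19, -6, 17, 18, 25, 31, 35, 99]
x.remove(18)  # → [-19, -6, 17, 25, 31, 35, 99]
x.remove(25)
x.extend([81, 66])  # [-19, -6, 17, 31, 35, 99, 81, 66]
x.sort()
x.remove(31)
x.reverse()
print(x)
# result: [99, 81, 66, 35, 17, -6, -19]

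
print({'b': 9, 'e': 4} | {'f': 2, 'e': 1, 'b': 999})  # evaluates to {'b': 999, 'e': 1, 'f': 2}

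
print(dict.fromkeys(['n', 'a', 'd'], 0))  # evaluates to {'n': 0, 'a': 0, 'd': 0}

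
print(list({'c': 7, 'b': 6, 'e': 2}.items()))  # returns [('c', 7), ('b', 6), ('e', 2)]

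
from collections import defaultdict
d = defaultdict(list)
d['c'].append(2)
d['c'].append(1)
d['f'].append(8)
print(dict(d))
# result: {'c': [2, 1], 'f': [8]}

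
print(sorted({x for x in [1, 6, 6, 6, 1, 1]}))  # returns [1, 6]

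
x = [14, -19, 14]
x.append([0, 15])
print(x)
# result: [14, -19, 14, [0, 15]]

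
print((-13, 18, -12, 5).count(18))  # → 1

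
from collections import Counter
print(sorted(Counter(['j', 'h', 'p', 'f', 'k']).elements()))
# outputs ['f', 'h', 'j', 'k', 'p']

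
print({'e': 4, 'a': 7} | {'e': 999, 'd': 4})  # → {'e': 999, 'a': 7, 'd': 4}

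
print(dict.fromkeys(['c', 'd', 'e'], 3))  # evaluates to {'c': 3, 'd': 3, 'e': 3}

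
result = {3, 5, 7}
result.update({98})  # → {3, 5, 7, 98}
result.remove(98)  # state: {3, 5, 7}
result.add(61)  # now {3, 5, 7, 61}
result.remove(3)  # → {5, 7, 61}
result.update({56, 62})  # {5, 7, 56, 61, 62}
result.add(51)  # {5, 7, 51, 56, 61, 62}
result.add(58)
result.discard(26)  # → {5, 7, 51, 56, 58, 61, 62}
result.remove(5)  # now {7, 51, 56, 58, 61, 62}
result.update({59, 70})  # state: {7, 51, 56, 58, 59, 61, 62, 70}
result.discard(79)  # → {7, 51, 56, 58, 59, 61, 62, 70}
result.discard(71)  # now {7, 51, 56, 58, 59, 61, 62, 70}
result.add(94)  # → {7, 51, 56, 58, 59, 61, 62, 70, 94}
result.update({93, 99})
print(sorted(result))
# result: [7, 51, 56, 58, 59, 61, 62, 70, 93, 94, 99]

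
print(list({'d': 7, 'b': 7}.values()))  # [7, 7]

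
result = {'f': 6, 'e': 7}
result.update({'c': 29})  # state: {'f': 6, 'e': 7, 'c': 29}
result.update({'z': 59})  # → {'f': 6, 'e': 7, 'c': 29, 'z': 59}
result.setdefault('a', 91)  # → 91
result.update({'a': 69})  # {'f': 6, 'e': 7, 'c': 29, 'z': 59, 'a': 69}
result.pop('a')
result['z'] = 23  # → {'f': 6, 'e': 7, 'c': 29, 'z': 23}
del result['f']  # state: {'e': 7, 'c': 29, 'z': 23}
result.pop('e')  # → 7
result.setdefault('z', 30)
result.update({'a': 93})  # {'c': 29, 'z': 23, 'a': 93}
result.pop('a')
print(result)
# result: {'c': 29, 'z': 23}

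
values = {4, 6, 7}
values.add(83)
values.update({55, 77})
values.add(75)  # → {4, 6, 7, 55, 75, 77, 83}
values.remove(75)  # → {4, 6, 7, 55, 77, 83}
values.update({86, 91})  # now {4, 6, 7, 55, 77, 83, 86, 91}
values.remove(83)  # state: {4, 6, 7, 55, 77, 86, 91}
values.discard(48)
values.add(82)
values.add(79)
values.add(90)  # {4, 6, 7, 55, 77, 79, 82, 86, 90, 91}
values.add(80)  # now {4, 6, 7, 55, 77, 79, 80, 82, 86, 90, 91}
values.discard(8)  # {4, 6, 7, 55, 77, 79, 80, 82, 86, 90, 91}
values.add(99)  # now {4, 6, 7, 55, 77, 79, 80, 82, 86, 90, 91, 99}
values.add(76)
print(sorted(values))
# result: [4, 6, 7, 55, 76, 77, 79, 80, 82, 86, 90, 91, 99]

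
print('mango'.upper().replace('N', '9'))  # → MA9GO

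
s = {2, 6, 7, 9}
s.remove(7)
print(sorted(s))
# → [2, 6, 9]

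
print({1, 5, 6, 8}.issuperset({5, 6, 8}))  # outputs True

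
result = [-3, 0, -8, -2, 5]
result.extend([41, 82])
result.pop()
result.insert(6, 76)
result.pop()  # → 76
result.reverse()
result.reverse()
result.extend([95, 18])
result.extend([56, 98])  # [-3, 0, -8, -2, 5, 41, 95, 18, 56, 98]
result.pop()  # 98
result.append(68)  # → [-3, 0, -8, -2, 5, 41, 95, 18, 56, 68]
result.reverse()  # [68, 56, 18, 95, 41, 5, -2, -8, 0, -3]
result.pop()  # -3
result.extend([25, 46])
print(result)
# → [68, 56, 18, 95, 41, 5, -2, -8, 0, 25, 46]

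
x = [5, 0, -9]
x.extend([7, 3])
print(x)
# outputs [5, 0, -9, 7, 3]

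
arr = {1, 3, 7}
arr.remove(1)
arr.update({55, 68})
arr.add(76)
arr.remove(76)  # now {3, 7, 55, 68}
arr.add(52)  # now {3, 7, 52, 55, 68}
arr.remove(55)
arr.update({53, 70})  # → {3, 7, 52, 53, 68, 70}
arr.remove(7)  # {3, 52, 53, 68, 70}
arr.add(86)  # {3, 52, 53, 68, 70, 86}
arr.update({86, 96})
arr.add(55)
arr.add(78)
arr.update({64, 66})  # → {3, 52, 53, 55, 64, 66, 68, 70, 78, 86, 96}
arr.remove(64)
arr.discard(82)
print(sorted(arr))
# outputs [3, 52, 53, 55, 66, 68, 70, 78, 86, 96]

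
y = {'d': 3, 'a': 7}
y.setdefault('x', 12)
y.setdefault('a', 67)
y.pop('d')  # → 3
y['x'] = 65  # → {'a': 7, 'x': 65}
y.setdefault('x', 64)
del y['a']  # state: {'x': 65}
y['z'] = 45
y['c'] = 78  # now {'x': 65, 'z': 45, 'c': 78}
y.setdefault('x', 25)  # 65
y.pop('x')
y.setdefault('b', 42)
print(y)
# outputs {'z': 45, 'c': 78, 'b': 42}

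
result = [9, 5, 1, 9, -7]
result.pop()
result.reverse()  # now [9, 1, 5, 9]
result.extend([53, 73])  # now [9, 1, 5, 9, 53, 73]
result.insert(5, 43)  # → [9, 1, 5, 9, 53, 43, 73]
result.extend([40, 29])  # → [9, 1, 5, 9, 53, 43, 73, 40, 29]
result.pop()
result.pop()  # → 40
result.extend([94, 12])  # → [9, 1, 5, 9, 53, 43, 73, 94, 12]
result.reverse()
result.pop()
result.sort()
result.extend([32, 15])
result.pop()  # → 15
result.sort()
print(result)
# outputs [1, 5, 9, 12, 32, 43, 53, 73, 94]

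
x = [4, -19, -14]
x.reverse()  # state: [-14, -19, 4]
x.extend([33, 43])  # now [-14, -19, 4, 33, 43]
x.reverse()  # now [43, 33, 4, -19, -14]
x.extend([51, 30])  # [43, 33, 4, -19, -14, 51, 30]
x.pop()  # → 30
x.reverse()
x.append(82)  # [51, -14, -19, 4, 33, 43, 82]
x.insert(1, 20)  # [51, 20, -14, -19, 4, 33, 43, 82]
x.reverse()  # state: [82, 43, 33, 4, -19, -14, 20, 51]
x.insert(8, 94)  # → [82, 43, 33, 4, -19, -14, 20, 51, 94]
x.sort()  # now [-19, -14, 4, 20, 33, 43, 51, 82, 94]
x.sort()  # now [-19, -14, 4, 20, 33, 43, 51, 82, 94]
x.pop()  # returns 94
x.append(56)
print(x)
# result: [-19, -14, 4, 20, 33, 43, 51, 82, 56]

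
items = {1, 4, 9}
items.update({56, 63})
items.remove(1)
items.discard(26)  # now {4, 9, 56, 63}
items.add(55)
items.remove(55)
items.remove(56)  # {4, 9, 63}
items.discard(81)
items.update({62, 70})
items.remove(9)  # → {4, 62, 63, 70}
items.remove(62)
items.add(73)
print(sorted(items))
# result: [4, 63, 70, 73]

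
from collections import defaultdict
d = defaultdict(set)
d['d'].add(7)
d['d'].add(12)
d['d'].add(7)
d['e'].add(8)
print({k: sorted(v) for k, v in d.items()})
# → {'d': [7, 12], 'e': [8]}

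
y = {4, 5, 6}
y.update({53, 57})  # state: {4, 5, 6, 53, 57}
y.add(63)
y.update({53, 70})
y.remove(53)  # {4, 5, 6, 57, 63, 70}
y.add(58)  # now {4, 5, 6, 57, 58, 63, 70}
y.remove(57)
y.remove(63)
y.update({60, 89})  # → {4, 5, 6, 58, 60, 70, 89}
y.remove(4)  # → {5, 6, 58, 60, 70, 89}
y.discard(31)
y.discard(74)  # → {5, 6, 58, 60, 70, 89}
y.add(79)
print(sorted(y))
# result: [5, 6, 58, 60, 70, 79, 89]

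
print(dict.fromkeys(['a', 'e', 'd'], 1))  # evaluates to {'a': 1, 'e': 1, 'd': 1}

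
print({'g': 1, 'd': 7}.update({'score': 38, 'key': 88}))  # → None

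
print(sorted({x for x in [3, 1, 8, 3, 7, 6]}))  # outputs [1, 3, 6, 7, 8]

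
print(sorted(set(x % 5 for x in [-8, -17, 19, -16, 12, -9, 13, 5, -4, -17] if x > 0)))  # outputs [0, 2, 3, 4]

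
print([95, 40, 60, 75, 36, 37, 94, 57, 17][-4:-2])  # [37, 94]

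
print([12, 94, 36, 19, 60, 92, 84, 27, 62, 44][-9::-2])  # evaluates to [94]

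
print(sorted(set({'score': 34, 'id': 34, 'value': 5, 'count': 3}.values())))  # [3, 5, 34]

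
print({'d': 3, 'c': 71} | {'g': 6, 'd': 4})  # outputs {'d': 4, 'c': 71, 'g': 6}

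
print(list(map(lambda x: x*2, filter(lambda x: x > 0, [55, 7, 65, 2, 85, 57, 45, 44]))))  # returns [110, 14, 130, 4, 170, 114, 90, 88]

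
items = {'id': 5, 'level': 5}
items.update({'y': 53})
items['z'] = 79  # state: {'id': 5, 'level': 5, 'y': 53, 'z': 79}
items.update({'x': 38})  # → {'id': 5, 'level': 5, 'y': 53, 'z': 79, 'x': 38}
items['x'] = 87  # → {'id': 5, 'level': 5, 'y': 53, 'z': 79, 'x': 87}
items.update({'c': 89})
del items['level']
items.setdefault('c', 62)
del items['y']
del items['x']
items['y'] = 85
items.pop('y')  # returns 85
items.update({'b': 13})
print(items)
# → {'id': 5, 'z': 79, 'c': 89, 'b': 13}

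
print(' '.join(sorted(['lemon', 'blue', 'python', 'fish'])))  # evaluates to blue fish lemon python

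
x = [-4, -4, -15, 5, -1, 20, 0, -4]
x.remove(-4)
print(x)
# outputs [-4, -15, 5, -1, 20, 0, -4]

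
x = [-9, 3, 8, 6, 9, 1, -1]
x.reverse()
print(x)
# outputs [-1, 1, 9, 6, 8, 3, -9]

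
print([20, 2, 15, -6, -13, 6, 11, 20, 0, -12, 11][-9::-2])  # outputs [15, 20]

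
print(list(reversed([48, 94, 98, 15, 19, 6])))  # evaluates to [6, 19, 15, 98, 94, 48]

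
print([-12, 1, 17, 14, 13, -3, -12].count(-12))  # 2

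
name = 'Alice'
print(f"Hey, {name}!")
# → Hey, Alice!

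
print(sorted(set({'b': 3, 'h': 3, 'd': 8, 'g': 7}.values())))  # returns [3, 7, 8]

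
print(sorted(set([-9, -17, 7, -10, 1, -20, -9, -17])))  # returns [-20, -17, -10, -9, 1, 7]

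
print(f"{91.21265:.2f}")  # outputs 91.21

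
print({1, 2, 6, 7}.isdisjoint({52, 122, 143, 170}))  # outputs True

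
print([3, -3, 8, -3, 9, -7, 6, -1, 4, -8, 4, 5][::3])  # [3, -3, 6, -8]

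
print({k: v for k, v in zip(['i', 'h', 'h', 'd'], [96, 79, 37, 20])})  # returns {'i': 96, 'h': 37, 'd': 20}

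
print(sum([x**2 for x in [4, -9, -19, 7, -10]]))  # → 607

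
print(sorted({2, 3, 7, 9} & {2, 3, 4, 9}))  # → [2, 3, 9]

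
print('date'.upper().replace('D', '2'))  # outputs 2ATE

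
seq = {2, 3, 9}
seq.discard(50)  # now {2, 3, 9}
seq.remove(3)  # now {2, 9}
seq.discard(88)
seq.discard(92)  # {2, 9}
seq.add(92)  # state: {2, 9, 92}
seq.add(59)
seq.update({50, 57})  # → {2, 9, 50, 57, 59, 92}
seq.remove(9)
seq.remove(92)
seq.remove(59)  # {2, 50, 57}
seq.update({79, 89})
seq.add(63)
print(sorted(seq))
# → [2, 50, 57, 63, 79, 89]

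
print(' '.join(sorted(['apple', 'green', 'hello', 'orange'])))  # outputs apple green hello orange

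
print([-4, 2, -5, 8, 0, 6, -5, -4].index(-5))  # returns 2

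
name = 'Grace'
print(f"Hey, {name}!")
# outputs Hey, Grace!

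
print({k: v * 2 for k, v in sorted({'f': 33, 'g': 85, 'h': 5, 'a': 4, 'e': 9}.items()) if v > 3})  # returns {'a': 8, 'e': 18, 'f': 66, 'g': 170, 'h': 10}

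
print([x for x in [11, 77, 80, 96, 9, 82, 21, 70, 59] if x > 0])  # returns [11, 77, 80, 96, 9, 82, 21, 70, 59]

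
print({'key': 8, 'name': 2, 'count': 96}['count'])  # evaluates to 96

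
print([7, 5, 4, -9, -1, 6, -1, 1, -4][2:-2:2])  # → [4, -1, -1]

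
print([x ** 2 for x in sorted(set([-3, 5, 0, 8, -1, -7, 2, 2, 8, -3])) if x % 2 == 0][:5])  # [0, 4, 64]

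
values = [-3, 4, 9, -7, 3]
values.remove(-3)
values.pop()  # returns 3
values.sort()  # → [-7, 4, 9]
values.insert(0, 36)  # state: [36, -7, 4, 9]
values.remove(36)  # [-7, 4, 9]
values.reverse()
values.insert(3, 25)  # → [9, 4, -7, 25]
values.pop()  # 25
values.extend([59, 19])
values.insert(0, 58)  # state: [58, 9, 4, -7, 59, 19]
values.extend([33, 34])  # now [58, 9, 4, -7, 59, 19, 33, 34]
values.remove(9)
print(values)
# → [58, 4, -7, 59, 19, 33, 34]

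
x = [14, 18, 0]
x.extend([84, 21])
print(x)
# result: [14, 18, 0, 84, 21]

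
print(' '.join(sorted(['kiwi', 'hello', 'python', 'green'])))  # green hello kiwi python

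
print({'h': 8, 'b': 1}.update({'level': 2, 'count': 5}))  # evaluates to None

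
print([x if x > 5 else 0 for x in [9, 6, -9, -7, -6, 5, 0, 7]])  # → [9, 6, 0, 0, 0, 0, 0, 7]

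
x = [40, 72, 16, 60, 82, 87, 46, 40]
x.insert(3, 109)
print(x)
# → [40, 72, 16, 109, 60, 82, 87, 46, 40]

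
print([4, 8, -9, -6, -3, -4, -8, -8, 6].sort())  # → None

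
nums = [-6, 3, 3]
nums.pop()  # 3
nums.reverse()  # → [3, -6]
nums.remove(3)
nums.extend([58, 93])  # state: [-6, 58, 93]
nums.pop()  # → 93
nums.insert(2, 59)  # [-6, 58, 59]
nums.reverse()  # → [59, 58, -6]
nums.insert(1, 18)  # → [59, 18, 58, -6]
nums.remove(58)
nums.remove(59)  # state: [18, -6]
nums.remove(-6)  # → [18]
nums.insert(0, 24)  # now [24, 18]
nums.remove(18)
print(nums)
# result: [24]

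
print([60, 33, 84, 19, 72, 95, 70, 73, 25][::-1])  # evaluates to [25, 73, 70, 95, 72, 19, 84, 33, 60]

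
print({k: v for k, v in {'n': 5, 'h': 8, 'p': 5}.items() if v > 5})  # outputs {'h': 8}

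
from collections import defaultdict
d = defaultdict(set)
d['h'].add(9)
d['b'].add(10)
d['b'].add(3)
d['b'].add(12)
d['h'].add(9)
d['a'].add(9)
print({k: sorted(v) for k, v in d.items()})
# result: {'h': [9], 'b': [3, 10, 12], 'a': [9]}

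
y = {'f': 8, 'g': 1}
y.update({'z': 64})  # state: {'f': 8, 'g': 1, 'z': 64}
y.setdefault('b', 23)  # 23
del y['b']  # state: {'f': 8, 'g': 1, 'z': 64}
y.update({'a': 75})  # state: {'f': 8, 'g': 1, 'z': 64, 'a': 75}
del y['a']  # {'f': 8, 'g': 1, 'z': 64}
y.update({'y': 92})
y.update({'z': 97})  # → {'f': 8, 'g': 1, 'z': 97, 'y': 92}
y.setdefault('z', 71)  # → 97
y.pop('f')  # 8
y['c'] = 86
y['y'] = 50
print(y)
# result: {'g': 1, 'z': 97, 'y': 50, 'c': 86}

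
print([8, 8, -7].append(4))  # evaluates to None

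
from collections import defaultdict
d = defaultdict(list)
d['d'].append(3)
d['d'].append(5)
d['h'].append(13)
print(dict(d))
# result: {'d': [3, 5], 'h': [13]}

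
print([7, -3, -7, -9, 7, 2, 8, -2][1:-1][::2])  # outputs [-3, -9, 2]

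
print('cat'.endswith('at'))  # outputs True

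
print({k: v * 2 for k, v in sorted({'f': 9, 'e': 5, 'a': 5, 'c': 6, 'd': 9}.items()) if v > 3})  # {'a': 10, 'c': 12, 'd': 18, 'e': 10, 'f': 18}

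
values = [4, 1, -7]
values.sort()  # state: [-7, 1, 4]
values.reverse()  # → [4, 1, -7]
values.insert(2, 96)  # [4, 1, 96, -7]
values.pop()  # -7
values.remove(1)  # [4, 96]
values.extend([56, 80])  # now [4, 96, 56, 80]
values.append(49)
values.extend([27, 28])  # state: [4, 96, 56, 80, 49, 27, 28]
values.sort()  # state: [4, 27, 28, 49, 56, 80, 96]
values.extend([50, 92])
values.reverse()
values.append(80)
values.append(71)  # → [92, 50, 96, 80, 56, 49, 28, 27, 4, 80, 71]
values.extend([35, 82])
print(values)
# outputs [92, 50, 96, 80, 56, 49, 28, 27, 4, 80, 71, 35, 82]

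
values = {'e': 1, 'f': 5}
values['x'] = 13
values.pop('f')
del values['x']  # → {'e': 1}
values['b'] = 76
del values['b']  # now {'e': 1}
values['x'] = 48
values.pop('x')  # 48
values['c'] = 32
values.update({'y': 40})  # {'e': 1, 'c': 32, 'y': 40}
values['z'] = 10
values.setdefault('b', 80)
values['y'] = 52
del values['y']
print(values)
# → {'e': 1, 'c': 32, 'z': 10, 'b': 80}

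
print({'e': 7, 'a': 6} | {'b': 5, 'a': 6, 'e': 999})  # {'e': 999, 'a': 6, 'b': 5}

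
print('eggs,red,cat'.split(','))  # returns ['eggs', 'red', 'cat']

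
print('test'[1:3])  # es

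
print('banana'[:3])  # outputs ban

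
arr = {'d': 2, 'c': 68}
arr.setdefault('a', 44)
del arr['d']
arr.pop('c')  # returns 68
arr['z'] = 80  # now {'a': 44, 'z': 80}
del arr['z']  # {'a': 44}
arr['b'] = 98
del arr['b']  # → {'a': 44}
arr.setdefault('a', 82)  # 44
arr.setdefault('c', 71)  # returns 71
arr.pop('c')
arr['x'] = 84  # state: {'a': 44, 'x': 84}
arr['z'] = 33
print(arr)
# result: {'a': 44, 'x': 84, 'z': 33}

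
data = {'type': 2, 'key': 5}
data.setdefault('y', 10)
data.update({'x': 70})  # {'type': 2, 'key': 5, 'y': 10, 'x': 70}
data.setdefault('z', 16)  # 16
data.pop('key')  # 5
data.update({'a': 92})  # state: {'type': 2, 'y': 10, 'x': 70, 'z': 16, 'a': 92}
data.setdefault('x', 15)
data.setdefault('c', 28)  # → 28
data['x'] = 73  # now {'type': 2, 'y': 10, 'x': 73, 'z': 16, 'a': 92, 'c': 28}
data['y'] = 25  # {'type': 2, 'y': 25, 'x': 73, 'z': 16, 'a': 92, 'c': 28}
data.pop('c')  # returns 28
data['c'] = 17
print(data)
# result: {'type': 2, 'y': 25, 'x': 73, 'z': 16, 'a': 92, 'c': 17}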